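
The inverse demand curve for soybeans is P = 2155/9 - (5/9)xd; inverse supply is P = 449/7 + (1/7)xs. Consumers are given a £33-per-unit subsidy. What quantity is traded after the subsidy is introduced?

x' = 298.25

Pre-subsidy: 2155/9 - (5/9)x = 449/7 + (1/7)x gives x* = 251 and P* = 100.
With the rebate, buyers effectively pay Pb = Ps − 33, where Ps is the price sellers receive.
On the curves, Pb = 2155/9 - (5/9)x and Ps = 449/7 + (1/7)x; the wedge Ps − Pb = 33 gives 449/7 + (1/7)x − (2155/9 - (5/9)x) = 33, so x' = 298.25.
Then Pb = 2155/9 − (5/9)·298.25 = 73.75 and Ps = 449/7 + (1/7)·298.25 = 106.75.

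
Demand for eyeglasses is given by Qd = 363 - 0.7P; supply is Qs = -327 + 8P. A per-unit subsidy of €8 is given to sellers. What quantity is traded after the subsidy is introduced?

Q' = 27199/87

Pre-subsidy: 363 - 0.7P = -327 + 8P gives P* = 2300/29, Q* = 8917/29.
With the subsidy, sellers receive Ps = Pb + 8 for each unit, where Pb is the price buyers pay.
Supply in terms of Pb becomes Qs = -327 + 8(Pb + 8) = -263 + 8Pb. Setting this equal to demand: 363 - 0.7Pb = -263 + 8Pb, so Pb = 6260/87.
Sellers receive Ps = 6260/87 + 8 = 6956/87; Q' = 363 − 0.7·(6260/87) = 27199/87.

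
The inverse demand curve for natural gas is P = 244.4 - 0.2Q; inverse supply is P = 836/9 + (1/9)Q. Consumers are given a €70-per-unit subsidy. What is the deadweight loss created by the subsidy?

Pre-subsidy: 244.4 - 0.2Q = 836/9 + (1/9)Q gives Q* = 487 and P* = 147.
With the rebate, buyers effectively pay Pb = Ps − 70, where Ps is the price sellers receive.
On the curves, Pb = 244.4 - 0.2Q and Ps = 836/9 + (1/9)Q; the wedge Ps − Pb = 70 gives 836/9 + (1/9)Q − (244.4 - 0.2Q) = 70, so Q' = 712.
Then Pb = 244.4 − 0.2·712 = 102 and Ps = 836/9 + (1/9)·712 = 172.
The subsidy expands output by 712 − 487 = 225 past the efficient level; on those units the gap between marginal cost and willingness to pay runs from 0 up to 70.
DWL = ½ × 70 × 225 = 7875.

Deadweight loss = €7875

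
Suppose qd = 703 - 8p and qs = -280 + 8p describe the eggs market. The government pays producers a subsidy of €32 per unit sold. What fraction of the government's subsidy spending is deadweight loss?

DWL / government spending = 128/679

Pre-subsidy: 703 - 8p = -280 + 8p gives p* = 61.4375, q* = 211.5.
With the subsidy, sellers receive ps = pb + 32 for each unit, where pb is the price buyers pay.
Supply in terms of pb becomes qs = -280 + 8(pb + 32) = -24 + 8pb. Setting this equal to demand: 703 - 8pb = -24 + 8pb, so pb = 45.4375.
Sellers receive ps = 45.4375 + 32 = 77.4375; q' = 703 − 8·45.4375 = 339.5.
ΔCS = ½(211.5 + 339.5)(61.4375 − 45.4375) = 4408; ΔPS = ½(211.5 + 339.5)(77.4375 − 61.4375) = 4408.
Government spending = 32 × 339.5 = 10864.
DWL = ½ × 32 × (339.5 − 211.5) = 2048; fraction = 2048 / 10864 = 128/679.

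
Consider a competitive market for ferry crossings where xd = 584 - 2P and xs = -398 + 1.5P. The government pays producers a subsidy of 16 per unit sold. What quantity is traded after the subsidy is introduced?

x' = 256/7

Pre-subsidy: 584 - 2P = -398 + 1.5P gives P* = 1964/7, x* = 160/7.
With the subsidy, sellers receive Ps = Pb + 16 for each unit, where Pb is the price buyers pay.
Supply in terms of Pb becomes xs = -398 + 1.5(Pb + 16) = -374 + 1.5Pb. Setting this equal to demand: 584 - 2Pb = -374 + 1.5Pb, so Pb = 1916/7.
Sellers receive Ps = 1916/7 + 16 = 2028/7; x' = 584 − 2·(1916/7) = 256/7.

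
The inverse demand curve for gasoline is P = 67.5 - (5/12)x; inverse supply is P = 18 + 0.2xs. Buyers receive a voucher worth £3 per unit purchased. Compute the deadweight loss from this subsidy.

Pre-subsidy: 67.5 - (5/12)x = 18 + 0.2x gives x* = 2970/37 and P* = 1260/37.
With the rebate, buyers effectively pay Pb = Ps − 3, where Ps is the price sellers receive.
On the curves, Pb = 67.5 - (5/12)x and Ps = 18 + 0.2x; the wedge Ps − Pb = 3 gives 18 + 0.2x − (67.5 - (5/12)x) = 3, so x' = 3150/37.
Then Pb = 67.5 − (5/12)·(3150/37) = 1185/37 and Ps = 18 + 0.2·(3150/37) = 1296/37.
The subsidy expands output by 3150/37 − 2970/37 = 180/37 past the efficient level; on those units the gap between marginal cost and willingness to pay runs from 0 up to 3.
DWL = ½ × 3 × 180/37 = 270/37.

Deadweight loss = 270/37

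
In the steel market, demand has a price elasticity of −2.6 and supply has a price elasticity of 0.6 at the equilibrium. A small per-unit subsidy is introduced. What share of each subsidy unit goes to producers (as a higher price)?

Producer share = 0.8125

For a small subsidy around the equilibrium, the benefit split depends on the relative slopes, which at a point are proportional to the elasticities.
Buyer share = εs/(εs + |εd|) = 0.6/(0.6 + 2.6) = 0.1875; seller share = |εd|/(εs + |εd|) = 0.8125.
So producers capture 0.8125 of the subsidy.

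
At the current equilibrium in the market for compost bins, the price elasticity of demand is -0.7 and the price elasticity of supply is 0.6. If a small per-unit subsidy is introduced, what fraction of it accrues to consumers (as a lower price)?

For a small subsidy around the equilibrium, the benefit split depends on the relative slopes, which at a point are proportional to the elasticities.
Buyer share = εs/(εs + |εd|) = 0.6/(0.6 + 0.7) = 6/13; seller share = |εd|/(εs + |εd|) = 7/13.

Consumer share = 6/13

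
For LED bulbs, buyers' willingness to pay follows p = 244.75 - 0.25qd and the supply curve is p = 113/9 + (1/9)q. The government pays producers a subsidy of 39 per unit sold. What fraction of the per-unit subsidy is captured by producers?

Pre-subsidy: 244.75 - 0.25q = 113/9 + (1/9)q gives q* = 643 and p* = 84.
With the subsidy, sellers receive ps = pb + 39 for each unit, where pb is the price buyers pay.
On the curves, pb = 244.75 - 0.25q and ps = 113/9 + (1/9)q; the wedge ps − pb = 39 gives 113/9 + (1/9)q − (244.75 - 0.25q) = 39, so q' = 751.
Then pb = 244.75 − 0.25·751 = 57 and ps = 113/9 + (1/9)·751 = 96.
Buyers' price falls by p* − pb = 84 − 57 = 27; sellers' price rises by ps − p* = 96 − 84 = 12.
So producers capture 12/39 = 4/13 of each unit of subsidy.

Producer share = 4/13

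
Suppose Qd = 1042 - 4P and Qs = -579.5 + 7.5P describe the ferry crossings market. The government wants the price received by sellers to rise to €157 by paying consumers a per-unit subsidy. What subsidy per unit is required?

Required subsidy s = €46 per unit

At a seller price of 157, quantity supplied is -579.5 + 7.5·157 = 598.
Buyers absorb 598 only when they pay Pb with 1042 − 4·Pb = 598, i.e. Pb = 111.
s = Ps − Pb = 157 − 111 = 46.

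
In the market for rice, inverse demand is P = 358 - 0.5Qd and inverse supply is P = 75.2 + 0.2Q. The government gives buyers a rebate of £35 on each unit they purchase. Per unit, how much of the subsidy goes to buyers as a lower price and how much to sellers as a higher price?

Pre-subsidy: 358 - 0.5Q = 75.2 + 0.2Q gives Q* = 404 and P* = 156.
With the rebate, buyers effectively pay Pb = Ps − 35, where Ps is the price sellers receive.
On the curves, Pb = 358 - 0.5Q and Ps = 75.2 + 0.2Q; the wedge Ps − Pb = 35 gives 75.2 + 0.2Q − (358 - 0.5Q) = 35, so Q' = 454.
Then Pb = 358 − 0.5·454 = 131 and Ps = 75.2 + 0.2·454 = 166.
Buyers' price falls by P* − Pb = 156 − 131 = 25; sellers' price rises by Ps − P* = 166 − 156 = 10.

Buyers gain £25 per unit; sellers gain £10 per unit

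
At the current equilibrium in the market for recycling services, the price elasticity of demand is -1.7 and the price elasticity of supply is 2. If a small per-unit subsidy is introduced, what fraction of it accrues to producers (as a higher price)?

For a small subsidy around the equilibrium, the benefit split depends on the relative slopes, which at a point are proportional to the elasticities.
Buyer share = εs/(εs + |εd|) = 2/(2 + 1.7) = 20/37; seller share = |εd|/(εs + |εd|) = 17/37.
So producers capture 17/37 of the subsidy.

Producer share = 17/37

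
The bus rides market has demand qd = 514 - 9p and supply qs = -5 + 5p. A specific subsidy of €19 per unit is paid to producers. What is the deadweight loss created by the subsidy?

Deadweight loss = 16245/28

Pre-subsidy: 514 - 9p = -5 + 5p gives p* = 519/14, q* = 2525/14.
With the subsidy, sellers receive ps = pb + 19 for each unit, where pb is the price buyers pay.
Supply in terms of pb becomes qs = -5 + 5(pb + 19) = 90 + 5pb. Setting this equal to demand: 514 - 9pb = 90 + 5pb, so pb = 212/7.
Sellers receive ps = 212/7 + 19 = 345/7; q' = 514 − 9·(212/7) = 1690/7.
The subsidy expands output by 1690/7 − 2525/14 = 855/14 past the efficient level; on those units the gap between marginal cost and willingness to pay runs from 0 up to 19.
DWL = ½ × 19 × 855/14 = 16245/28.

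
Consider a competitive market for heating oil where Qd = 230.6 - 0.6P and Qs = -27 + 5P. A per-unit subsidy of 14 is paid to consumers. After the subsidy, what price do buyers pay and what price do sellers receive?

Pre-subsidy: 230.6 - 0.6P = -27 + 5P gives P* = 46, Q* = 203.
With the rebate, buyers effectively pay Pb = Ps − 14, where Ps is the price sellers receive.
Demand in terms of Ps becomes Qd = 230.6 − 0.6(Ps − 14) = 239 - 0.6Ps. Setting this equal to supply: 239 - 0.6Ps = -27 + 5Ps, so Ps = 47.5.
Buyers pay Pb = 47.5 − 14 = 33.5; Q' = -27 + 5·47.5 = 210.5.

Buyers pay 33.5; sellers receive 47.5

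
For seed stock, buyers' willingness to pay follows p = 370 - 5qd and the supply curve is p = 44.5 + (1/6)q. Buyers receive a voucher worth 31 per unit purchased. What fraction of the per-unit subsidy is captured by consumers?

Pre-subsidy: 370 - 5q = 44.5 + (1/6)q gives q* = 63 and p* = 55.
With the rebate, buyers effectively pay pb = ps − 31, where ps is the price sellers receive.
On the curves, pb = 370 - 5q and ps = 44.5 + (1/6)q; the wedge ps − pb = 31 gives 44.5 + (1/6)q − (370 - 5q) = 31, so q' = 69.
Then pb = 370 − 5·69 = 25 and ps = 44.5 + (1/6)·69 = 56.
Buyers' price falls by p* − pb = 55 − 25 = 30; sellers' price rises by ps − p* = 56 − 55 = 1.
So consumers capture 30/31 = 30/31 of each unit of subsidy.

Consumer share = 30/31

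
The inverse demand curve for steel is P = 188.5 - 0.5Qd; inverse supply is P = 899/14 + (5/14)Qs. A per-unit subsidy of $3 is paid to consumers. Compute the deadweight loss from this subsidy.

Pre-subsidy: 188.5 - 0.5Q = 899/14 + (5/14)Q gives Q* = 145 and P* = 116.
With the rebate, buyers effectively pay Pb = Ps − 3, where Ps is the price sellers receive.
On the curves, Pb = 188.5 - 0.5Q and Ps = 899/14 + (5/14)Q; the wedge Ps − Pb = 3 gives 899/14 + (5/14)Q − (188.5 - 0.5Q) = 3, so Q' = 148.5.
Then Pb = 188.5 − 0.5·148.5 = 114.25 and Ps = 899/14 + (5/14)·148.5 = 117.25.
The subsidy expands output by 148.5 − 145 = 3.5 past the efficient level; on those units the gap between marginal cost and willingness to pay runs from 0 up to 3.
DWL = ½ × 3 × 3.5 = 5.25.

Deadweight loss = $5.25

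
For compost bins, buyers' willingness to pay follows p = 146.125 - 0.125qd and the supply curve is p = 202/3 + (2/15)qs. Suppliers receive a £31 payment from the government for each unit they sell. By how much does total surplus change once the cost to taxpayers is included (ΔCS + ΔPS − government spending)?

Net change in total surplus = -£1860

Pre-subsidy: 146.125 - 0.125q = 202/3 + (2/15)q gives q* = 305 and p* = 108.
With the subsidy, sellers receive ps = pb + 31 for each unit, where pb is the price buyers pay.
On the curves, pb = 146.125 - 0.125q and ps = 202/3 + (2/15)q; the wedge ps − pb = 31 gives 202/3 + (2/15)q − (146.125 - 0.125q) = 31, so q' = 425.
Then pb = 146.125 − 0.125·425 = 93 and ps = 202/3 + (2/15)·425 = 124.
ΔCS = ½(305 + 425)(108 − 93) = 5475; ΔPS = ½(305 + 425)(124 − 108) = 5840.
Government spending = 31 × 425 = 13175.
Net change = 5475 + 5840 − 13175 = -1860. The loss equals the DWL triangle ½·31·120.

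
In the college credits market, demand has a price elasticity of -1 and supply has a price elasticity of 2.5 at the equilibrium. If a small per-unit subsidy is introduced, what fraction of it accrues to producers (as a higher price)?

For a small subsidy around the equilibrium, the benefit split depends on the relative slopes, which at a point are proportional to the elasticities.
Buyer share = εs/(εs + |εd|) = 2.5/(2.5 + 1) = 5/7; seller share = |εd|/(εs + |εd|) = 2/7.
So producers capture 2/7 of the subsidy.

Producer share = 2/7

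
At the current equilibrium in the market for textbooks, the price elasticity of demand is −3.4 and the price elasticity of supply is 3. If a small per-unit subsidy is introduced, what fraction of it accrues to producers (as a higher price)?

For a small subsidy around the equilibrium, the benefit split depends on the relative slopes, which at a point are proportional to the elasticities.
Buyer share = εs/(εs + |εd|) = 3/(3 + 3.4) = 0.46875; seller share = |εd|/(εs + |εd|) = 0.53125.
So producers capture 0.53125 of the subsidy.

Producer share = 0.53125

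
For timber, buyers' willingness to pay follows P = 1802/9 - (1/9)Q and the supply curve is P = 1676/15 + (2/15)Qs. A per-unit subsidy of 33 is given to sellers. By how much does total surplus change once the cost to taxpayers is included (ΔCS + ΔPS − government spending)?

Pre-subsidy: 1802/9 - (1/9)Q = 1676/15 + (2/15)Q gives Q* = 362 and P* = 160.
With the subsidy, sellers receive Ps = Pb + 33 for each unit, where Pb is the price buyers pay.
On the curves, Pb = 1802/9 - (1/9)Q and Ps = 1676/15 + (2/15)Q; the wedge Ps − Pb = 33 gives 1676/15 + (2/15)Q − (1802/9 - (1/9)Q) = 33, so Q' = 497.
Then Pb = 1802/9 − (1/9)·497 = 145 and Ps = 1676/15 + (2/15)·497 = 178.
ΔCS = ½(362 + 497)(160 − 145) = 6442.5; ΔPS = ½(362 + 497)(178 − 160) = 7731.
Government spending = 33 × 497 = 16401.
Net change = 6442.5 + 7731 − 16401 = -2227.5. The loss equals the DWL triangle ½·33·135.

Net change in total surplus = -2227.5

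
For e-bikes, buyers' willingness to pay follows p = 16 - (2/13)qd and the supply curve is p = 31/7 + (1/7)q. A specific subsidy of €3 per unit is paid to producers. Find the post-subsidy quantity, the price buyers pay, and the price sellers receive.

Pre-subsidy: 16 - (2/13)q = 31/7 + (1/7)q gives q* = 39 and p* = 10.
With the subsidy, sellers receive ps = pb + 3 for each unit, where pb is the price buyers pay.
On the curves, pb = 16 - (2/13)q and ps = 31/7 + (1/7)q; the wedge ps − pb = 3 gives 31/7 + (1/7)q − (16 - (2/13)q) = 3, so q' = 442/9.
Then pb = 16 − (2/13)·(442/9) = 76/9 and ps = 31/7 + (1/7)·(442/9) = 103/9.

q' = 442/9; buyers pay 76/9; sellers receive 103/9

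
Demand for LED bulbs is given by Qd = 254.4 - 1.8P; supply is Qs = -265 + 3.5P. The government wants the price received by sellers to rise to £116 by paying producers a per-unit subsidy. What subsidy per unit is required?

Required subsidy s = £53 per unit

At a seller price of 116, quantity supplied is -265 + 3.5·116 = 141.
Buyers absorb 141 only when they pay Pb with 254.4 − 1.8·Pb = 141, i.e. Pb = 63.
s = Ps − Pb = 116 − 63 = 53.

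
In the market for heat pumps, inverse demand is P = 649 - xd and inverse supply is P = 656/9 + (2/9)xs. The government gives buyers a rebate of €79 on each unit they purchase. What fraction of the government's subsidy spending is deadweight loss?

DWL / government spending = 711/11792

Pre-subsidy: 649 - x = 656/9 + (2/9)x gives x* = 5185/11 and P* = 1954/11.
With the rebate, buyers effectively pay Pb = Ps − 79, where Ps is the price sellers receive.
On the curves, Pb = 649 - x and Ps = 656/9 + (2/9)x; the wedge Ps − Pb = 79 gives 656/9 + (2/9)x − (649 - x) = 79, so x' = 536.
Then Pb = 649 − 1·536 = 113 and Ps = 656/9 + (2/9)·536 = 192.
ΔCS = ½(5185/11 + 536)(1954/11 − 113) = 7878591/242; ΔPS = ½(5185/11 + 536)(192 − 1954/11) = 875399/121.
Government spending = 79 × 536 = 42344.
DWL = ½ × 79 × (536 − 5185/11) = 56169/22; fraction = (56169/22) / 42344 = 711/11792.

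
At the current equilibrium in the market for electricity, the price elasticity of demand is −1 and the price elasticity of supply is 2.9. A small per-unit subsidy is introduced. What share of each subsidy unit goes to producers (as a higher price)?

Producer share = 10/39

For a small subsidy around the equilibrium, the benefit split depends on the relative slopes, which at a point are proportional to the elasticities.
Buyer share = εs/(εs + |εd|) = 2.9/(2.9 + 1) = 29/39; seller share = |εd|/(εs + |εd|) = 10/39.
So producers capture 10/39 of the subsidy.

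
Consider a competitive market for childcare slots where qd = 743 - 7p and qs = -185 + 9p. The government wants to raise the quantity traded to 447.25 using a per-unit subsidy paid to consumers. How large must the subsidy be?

Required subsidy s = 28 per unit

At q = 447.25, invert demand for the buyer price: pb = (743 − 447.25)/7 = 42.25; invert supply for the seller price: ps = (447.25 − (-185))/9 = 70.25.
The subsidy must fill the gap: s = ps − pb = 70.25 − 42.25 = 28.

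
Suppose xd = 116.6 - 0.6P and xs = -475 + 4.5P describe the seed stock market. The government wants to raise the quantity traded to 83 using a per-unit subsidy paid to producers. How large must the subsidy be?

Required subsidy s = 68 per unit

At x = 83, invert demand for the buyer price: Pb = (116.6 − 83)/0.6 = 56; invert supply for the seller price: Ps = (83 − (-475))/4.5 = 124.
The subsidy must fill the gap: s = Ps − Pb = 124 − 56 = 68.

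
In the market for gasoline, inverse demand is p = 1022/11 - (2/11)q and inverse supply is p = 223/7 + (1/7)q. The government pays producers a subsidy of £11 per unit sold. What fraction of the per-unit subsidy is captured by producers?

Producer share = 0.44

Pre-subsidy: 1022/11 - (2/11)q = 223/7 + (1/7)q gives q* = 188.04 and p* = 58.72.
With the subsidy, sellers receive ps = pb + 11 for each unit, where pb is the price buyers pay.
On the curves, pb = 1022/11 - (2/11)q and ps = 223/7 + (1/7)q; the wedge ps − pb = 11 gives 223/7 + (1/7)q − (1022/11 - (2/11)q) = 11, so q' = 221.92.
Then pb = 1022/11 − (2/11)·221.92 = 52.56 and ps = 223/7 + (1/7)·221.92 = 63.56.
Buyers' price falls by p* − pb = 58.72 − 52.56 = 6.16; sellers' price rises by ps − p* = 63.56 − 58.72 = 4.84.
So producers capture 4.84/11 = 0.44 of each unit of subsidy.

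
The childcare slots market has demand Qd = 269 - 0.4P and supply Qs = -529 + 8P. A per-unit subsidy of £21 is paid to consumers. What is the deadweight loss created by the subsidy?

Deadweight loss = £84

Pre-subsidy: 269 - 0.4P = -529 + 8P gives P* = 95, Q* = 231.
With the rebate, buyers effectively pay Pb = Ps − 21, where Ps is the price sellers receive.
Demand in terms of Ps becomes Qd = 269 − 0.4(Ps − 21) = 277.4 - 0.4Ps. Setting this equal to supply: 277.4 - 0.4Ps = -529 + 8Ps, so Ps = 96.
Buyers pay Pb = 96 − 21 = 75; Q' = -529 + 8·96 = 239.
The subsidy expands output by 239 − 231 = 8 past the efficient level; on those units the gap between marginal cost and willingness to pay runs from 0 up to 21.
DWL = ½ × 21 × 8 = 84.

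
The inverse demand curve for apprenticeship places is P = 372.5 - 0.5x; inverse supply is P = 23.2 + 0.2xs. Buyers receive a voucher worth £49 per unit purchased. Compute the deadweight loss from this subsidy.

Pre-subsidy: 372.5 - 0.5x = 23.2 + 0.2x gives x* = 499 and P* = 123.
With the rebate, buyers effectively pay Pb = Ps − 49, where Ps is the price sellers receive.
On the curves, Pb = 372.5 - 0.5x and Ps = 23.2 + 0.2x; the wedge Ps − Pb = 49 gives 23.2 + 0.2x − (372.5 - 0.5x) = 49, so x' = 569.
Then Pb = 372.5 − 0.5·569 = 88 and Ps = 23.2 + 0.2·569 = 137.
The subsidy expands output by 569 − 499 = 70 past the efficient level; on those units the gap between marginal cost and willingness to pay runs from 0 up to 49.
DWL = ½ × 49 × 70 = 1715.

Deadweight loss = £1715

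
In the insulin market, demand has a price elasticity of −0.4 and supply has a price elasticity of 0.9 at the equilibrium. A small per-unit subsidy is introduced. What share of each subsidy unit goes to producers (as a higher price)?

For a small subsidy around the equilibrium, the benefit split depends on the relative slopes, which at a point are proportional to the elasticities.
Buyer share = εs/(εs + |εd|) = 0.9/(0.9 + 0.4) = 9/13; seller share = |εd|/(εs + |εd|) = 4/13.
So producers capture 4/13 of the subsidy.

Producer share = 4/13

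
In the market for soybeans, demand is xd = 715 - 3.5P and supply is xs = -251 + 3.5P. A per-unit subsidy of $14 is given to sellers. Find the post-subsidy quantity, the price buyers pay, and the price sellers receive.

Pre-subsidy: 715 - 3.5P = -251 + 3.5P gives P* = 138, x* = 232.
With the subsidy, sellers receive Ps = Pb + 14 for each unit, where Pb is the price buyers pay.
Supply in terms of Pb becomes xs = -251 + 3.5(Pb + 14) = -202 + 3.5Pb. Setting this equal to demand: 715 - 3.5Pb = -202 + 3.5Pb, so Pb = 131.
Sellers receive Ps = 131 + 14 = 145; x' = 715 − 3.5·131 = 256.5.

x' = 256.5; buyers pay $131; sellers receive $145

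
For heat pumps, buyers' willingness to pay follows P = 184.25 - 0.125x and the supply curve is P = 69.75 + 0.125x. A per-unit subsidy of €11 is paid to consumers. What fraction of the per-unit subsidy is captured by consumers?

Consumer share = 0.5

Pre-subsidy: 184.25 - 0.125x = 69.75 + 0.125x gives x* = 458 and P* = 127.
With the rebate, buyers effectively pay Pb = Ps − 11, where Ps is the price sellers receive.
On the curves, Pb = 184.25 - 0.125x and Ps = 69.75 + 0.125x; the wedge Ps − Pb = 11 gives 69.75 + 0.125x − (184.25 - 0.125x) = 11, so x' = 502.
Then Pb = 184.25 − 0.125·502 = 121.5 and Ps = 69.75 + 0.125·502 = 132.5.
Buyers' price falls by P* − Pb = 127 − 121.5 = 5.5; sellers' price rises by Ps − P* = 132.5 − 127 = 5.5.
So consumers capture 5.5/11 = 0.5 of each unit of subsidy.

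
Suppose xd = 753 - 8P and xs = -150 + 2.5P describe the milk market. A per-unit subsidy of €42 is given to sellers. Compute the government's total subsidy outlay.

Pre-subsidy: 753 - 8P = -150 + 2.5P gives P* = 86, x* = 65.
With the subsidy, sellers receive Ps = Pb + 42 for each unit, where Pb is the price buyers pay.
Supply in terms of Pb becomes xs = -150 + 2.5(Pb + 42) = -45 + 2.5Pb. Setting this equal to demand: 753 - 8Pb = -45 + 2.5Pb, so Pb = 76.
Sellers receive Ps = 76 + 42 = 118; x' = 753 − 8·76 = 145.
Government outlay = subsidy × quantity = 42 × 145 = 6090.

Government cost = €6090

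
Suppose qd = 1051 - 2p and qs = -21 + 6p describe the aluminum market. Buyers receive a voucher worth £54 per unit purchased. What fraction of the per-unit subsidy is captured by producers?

Pre-subsidy: 1051 - 2p = -21 + 6p gives p* = 134, q* = 783.
With the rebate, buyers effectively pay pb = ps − 54, where ps is the price sellers receive.
Demand in terms of ps becomes qd = 1051 − 2(ps − 54) = 1159 - 2ps. Setting this equal to supply: 1159 - 2ps = -21 + 6ps, so ps = 147.5.
Buyers pay pb = 147.5 − 54 = 93.5; q' = -21 + 6·147.5 = 864.
Buyers' price falls by p* − pb = 134 − 93.5 = 40.5; sellers' price rises by ps − p* = 147.5 − 134 = 13.5.
So producers capture 13.5/54 = 0.25 of each unit of subsidy.

Producer share = 0.25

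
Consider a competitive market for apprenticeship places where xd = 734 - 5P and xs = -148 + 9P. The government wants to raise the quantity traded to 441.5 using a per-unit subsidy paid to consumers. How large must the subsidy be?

Required subsidy s = 7 per unit

At x = 441.5, invert demand for the buyer price: Pb = (734 − 441.5)/5 = 58.5; invert supply for the seller price: Ps = (441.5 − (-148))/9 = 65.5.
The subsidy must fill the gap: s = Ps − Pb = 65.5 − 58.5 = 7.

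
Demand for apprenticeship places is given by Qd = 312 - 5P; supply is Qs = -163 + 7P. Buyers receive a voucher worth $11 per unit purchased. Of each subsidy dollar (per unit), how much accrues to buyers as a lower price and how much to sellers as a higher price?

Pre-subsidy: 312 - 5P = -163 + 7P gives P* = 475/12, Q* = 1369/12.
With the rebate, buyers effectively pay Pb = Ps − 11, where Ps is the price sellers receive.
Demand in terms of Ps becomes Qd = 312 − 5(Ps − 11) = 367 - 5Ps. Setting this equal to supply: 367 - 5Ps = -163 + 7Ps, so Ps = 265/6.
Buyers pay Pb = 265/6 − 11 = 199/6; Q' = -163 + 7·(265/6) = 877/6.
Buyers' price falls by P* − Pb = 475/12 − 199/6 = 77/12; sellers' price rises by Ps − P* = 265/6 − 475/12 = 55/12.

Buyers gain 77/12 per unit; sellers gain 55/12 per unit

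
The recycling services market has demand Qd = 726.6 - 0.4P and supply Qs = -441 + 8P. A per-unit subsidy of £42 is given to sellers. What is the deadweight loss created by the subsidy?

Pre-subsidy: 726.6 - 0.4P = -441 + 8P gives P* = 139, Q* = 671.
With the subsidy, sellers receive Ps = Pb + 42 for each unit, where Pb is the price buyers pay.
Supply in terms of Pb becomes Qs = -441 + 8(Pb + 42) = -105 + 8Pb. Setting this equal to demand: 726.6 - 0.4Pb = -105 + 8Pb, so Pb = 99.
Sellers receive Ps = 99 + 42 = 141; Q' = 726.6 − 0.4·99 = 687.
The subsidy expands output by 687 − 671 = 16 past the efficient level; on those units the gap between marginal cost and willingness to pay runs from 0 up to 42.
DWL = ½ × 42 × 16 = 336.

Deadweight loss = £336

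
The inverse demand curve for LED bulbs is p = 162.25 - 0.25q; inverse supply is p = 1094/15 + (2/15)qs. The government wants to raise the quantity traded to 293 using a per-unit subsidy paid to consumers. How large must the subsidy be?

At q = 293, from the demand curve buyers pay pb = 162.25 − 0.25·293 = 89; from the supply curve sellers need ps = 1094/15 + (2/15)·293 = 112.
The subsidy must fill the gap: s = ps − pb = 112 − 89 = 23.

Required subsidy s = 23 per unit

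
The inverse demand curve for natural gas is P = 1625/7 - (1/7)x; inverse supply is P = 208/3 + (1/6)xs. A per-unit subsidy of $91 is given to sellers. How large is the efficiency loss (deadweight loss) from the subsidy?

Deadweight loss = $13377

Pre-subsidy: 1625/7 - (1/7)x = 208/3 + (1/6)x gives x* = 526 and P* = 157.
With the subsidy, sellers receive Ps = Pb + 91 for each unit, where Pb is the price buyers pay.
On the curves, Pb = 1625/7 - (1/7)x and Ps = 208/3 + (1/6)x; the wedge Ps − Pb = 91 gives 208/3 + (1/6)x − (1625/7 - (1/7)x) = 91, so x' = 820.
Then Pb = 1625/7 − (1/7)·820 = 115 and Ps = 208/3 + (1/6)·820 = 206.
The subsidy expands output by 820 − 526 = 294 past the efficient level; on those units the gap between marginal cost and willingness to pay runs from 0 up to 91.
DWL = ½ × 91 × 294 = 13377.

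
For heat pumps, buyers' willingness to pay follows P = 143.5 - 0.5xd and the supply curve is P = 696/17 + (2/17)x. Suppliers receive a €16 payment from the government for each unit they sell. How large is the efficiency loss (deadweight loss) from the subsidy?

Pre-subsidy: 143.5 - 0.5x = 696/17 + (2/17)x gives x* = 3487/21 and P* = 1270/21.
With the subsidy, sellers receive Ps = Pb + 16 for each unit, where Pb is the price buyers pay.
On the curves, Pb = 143.5 - 0.5x and Ps = 696/17 + (2/17)x; the wedge Ps − Pb = 16 gives 696/17 + (2/17)x − (143.5 - 0.5x) = 16, so x' = 4031/21.
Then Pb = 143.5 − 0.5·(4031/21) = 998/21 and Ps = 696/17 + (2/17)·(4031/21) = 1334/21.
The subsidy expands output by 4031/21 − 3487/21 = 544/21 past the efficient level; on those units the gap between marginal cost and willingness to pay runs from 0 up to 16.
DWL = ½ × 16 × 544/21 = 4352/21.

Deadweight loss = 4352/21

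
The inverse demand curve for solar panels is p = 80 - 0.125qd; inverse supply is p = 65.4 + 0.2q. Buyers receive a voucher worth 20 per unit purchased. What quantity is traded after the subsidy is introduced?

Pre-subsidy: 80 - 0.125q = 65.4 + 0.2q gives q* = 584/13 and p* = 967/13.
With the rebate, buyers effectively pay pb = ps − 20, where ps is the price sellers receive.
On the curves, pb = 80 - 0.125q and ps = 65.4 + 0.2q; the wedge ps − pb = 20 gives 65.4 + 0.2q − (80 - 0.125q) = 20, so q' = 1384/13.
Then pb = 80 − 0.125·(1384/13) = 867/13 and ps = 65.4 + 0.2·(1384/13) = 1127/13.

q' = 1384/13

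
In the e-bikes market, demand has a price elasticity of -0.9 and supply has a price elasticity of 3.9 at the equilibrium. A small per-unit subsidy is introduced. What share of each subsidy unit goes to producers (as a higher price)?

For a small subsidy around the equilibrium, the benefit split depends on the relative slopes, which at a point are proportional to the elasticities.
Buyer share = εs/(εs + |εd|) = 3.9/(3.9 + 0.9) = 0.8125; seller share = |εd|/(εs + |εd|) = 0.1875.
So producers capture 0.1875 of the subsidy.

Producer share = 0.1875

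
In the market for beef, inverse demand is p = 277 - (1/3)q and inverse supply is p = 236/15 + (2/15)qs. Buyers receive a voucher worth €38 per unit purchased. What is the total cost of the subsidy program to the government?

Pre-subsidy: 277 - (1/3)q = 236/15 + (2/15)q gives q* = 3919/7 and p* = 1898/21.
With the rebate, buyers effectively pay pb = ps − 38, where ps is the price sellers receive.
On the curves, pb = 277 - (1/3)q and ps = 236/15 + (2/15)q; the wedge ps − pb = 38 gives 236/15 + (2/15)q − (277 - (1/3)q) = 38, so q' = 4489/7.
Then pb = 277 − (1/3)·(4489/7) = 1328/21 and ps = 236/15 + (2/15)·(4489/7) = 2126/21.
Government outlay = subsidy × quantity = 38 × 4489/7 = 170582/7.

Government cost = 170582/7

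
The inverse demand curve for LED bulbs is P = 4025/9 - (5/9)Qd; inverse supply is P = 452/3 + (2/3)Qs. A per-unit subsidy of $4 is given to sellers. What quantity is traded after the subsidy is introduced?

Q' = 2705/11

Pre-subsidy: 4025/9 - (5/9)Q = 452/3 + (2/3)Q gives Q* = 2669/11 and P* = 10310/33.
With the subsidy, sellers receive Ps = Pb + 4 for each unit, where Pb is the price buyers pay.
On the curves, Pb = 4025/9 - (5/9)Q and Ps = 452/3 + (2/3)Q; the wedge Ps − Pb = 4 gives 452/3 + (2/3)Q − (4025/9 - (5/9)Q) = 4, so Q' = 2705/11.
Then Pb = 4025/9 − (5/9)·(2705/11) = 10250/33 and Ps = 452/3 + (2/3)·(2705/11) = 10382/33.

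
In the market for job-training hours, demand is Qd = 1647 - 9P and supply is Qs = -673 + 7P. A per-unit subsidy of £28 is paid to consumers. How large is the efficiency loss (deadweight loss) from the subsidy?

Pre-subsidy: 1647 - 9P = -673 + 7P gives P* = 145, Q* = 342.
With the rebate, buyers effectively pay Pb = Ps − 28, where Ps is the price sellers receive.
Demand in terms of Ps becomes Qd = 1647 − 9(Ps − 28) = 1899 - 9Ps. Setting this equal to supply: 1899 - 9Ps = -673 + 7Ps, so Ps = 160.75.
Buyers pay Pb = 160.75 − 28 = 132.75; Q' = -673 + 7·160.75 = 452.25.
The subsidy expands output by 452.25 − 342 = 110.25 past the efficient level; on those units the gap between marginal cost and willingness to pay runs from 0 up to 28.
DWL = ½ × 28 × 110.25 = 1543.5.

Deadweight loss = £1543.5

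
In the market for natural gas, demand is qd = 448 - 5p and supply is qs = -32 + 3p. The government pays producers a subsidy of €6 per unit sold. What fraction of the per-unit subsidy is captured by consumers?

Consumer share = 0.375

Pre-subsidy: 448 - 5p = -32 + 3p gives p* = 60, q* = 148.
With the subsidy, sellers receive ps = pb + 6 for each unit, where pb is the price buyers pay.
Supply in terms of pb becomes qs = -32 + 3(pb + 6) = -14 + 3pb. Setting this equal to demand: 448 - 5pb = -14 + 3pb, so pb = 57.75.
Sellers receive ps = 57.75 + 6 = 63.75; q' = 448 − 5·57.75 = 159.25.
Buyers' price falls by p* − pb = 60 − 57.75 = 2.25; sellers' price rises by ps − p* = 63.75 − 60 = 3.75.
So consumers capture 2.25/6 = 0.375 of each unit of subsidy.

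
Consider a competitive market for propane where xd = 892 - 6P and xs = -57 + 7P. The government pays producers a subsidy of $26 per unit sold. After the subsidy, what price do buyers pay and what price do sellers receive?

Pre-subsidy: 892 - 6P = -57 + 7P gives P* = 73, x* = 454.
With the subsidy, sellers receive Ps = Pb + 26 for each unit, where Pb is the price buyers pay.
Supply in terms of Pb becomes xs = -57 + 7(Pb + 26) = 125 + 7Pb. Setting this equal to demand: 892 - 6Pb = 125 + 7Pb, so Pb = 59.
Sellers receive Ps = 59 + 26 = 85; x' = 892 − 6·59 = 538.

Buyers pay $59; sellers receive $85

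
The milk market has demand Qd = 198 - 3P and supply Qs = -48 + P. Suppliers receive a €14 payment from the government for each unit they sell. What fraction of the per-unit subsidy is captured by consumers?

Consumer share = 0.25

Pre-subsidy: 198 - 3P = -48 + P gives P* = 61.5, Q* = 13.5.
With the subsidy, sellers receive Ps = Pb + 14 for each unit, where Pb is the price buyers pay.
Supply in terms of Pb becomes Qs = -48 + 1(Pb + 14) = -34 + Pb. Setting this equal to demand: 198 - 3Pb = -34 + Pb, so Pb = 58.
Sellers receive Ps = 58 + 14 = 72; Q' = 198 − 3·58 = 24.
Buyers' price falls by P* − Pb = 61.5 − 58 = 3.5; sellers' price rises by Ps − P* = 72 − 61.5 = 10.5.
So consumers capture 3.5/14 = 0.25 of each unit of subsidy.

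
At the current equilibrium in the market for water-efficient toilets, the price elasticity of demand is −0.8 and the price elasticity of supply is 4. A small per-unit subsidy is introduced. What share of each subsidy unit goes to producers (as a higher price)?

Producer share = 1/6

For a small subsidy around the equilibrium, the benefit split depends on the relative slopes, which at a point are proportional to the elasticities.
Buyer share = εs/(εs + |εd|) = 4/(4 + 0.8) = 5/6; seller share = |εd|/(εs + |εd|) = 1/6.
So producers capture 1/6 of the subsidy.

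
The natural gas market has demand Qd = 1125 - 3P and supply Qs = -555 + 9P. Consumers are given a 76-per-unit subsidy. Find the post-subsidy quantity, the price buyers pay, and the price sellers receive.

Pre-subsidy: 1125 - 3P = -555 + 9P gives P* = 140, Q* = 705.
With the rebate, buyers effectively pay Pb = Ps − 76, where Ps is the price sellers receive.
Demand in terms of Ps becomes Qd = 1125 − 3(Ps − 76) = 1353 - 3Ps. Setting this equal to supply: 1353 - 3Ps = -555 + 9Ps, so Ps = 159.
Buyers pay Pb = 159 − 76 = 83; Q' = -555 + 9·159 = 876.

Q' = 876; buyers pay 83; sellers receive 159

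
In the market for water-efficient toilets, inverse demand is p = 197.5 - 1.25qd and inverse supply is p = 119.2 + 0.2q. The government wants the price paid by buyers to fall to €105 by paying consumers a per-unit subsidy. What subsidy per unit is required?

Required subsidy s = €29 per unit

At a buyer price of 105, quantity demanded is 158 − 0.8·105 = 74.
Sellers supply 74 only when they receive ps = 119.2 + 0.2·74 = 134.
s = ps − pb = 134 − 105 = 29.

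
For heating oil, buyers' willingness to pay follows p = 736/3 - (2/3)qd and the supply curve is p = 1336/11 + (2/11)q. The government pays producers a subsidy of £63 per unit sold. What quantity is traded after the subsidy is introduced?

Pre-subsidy: 736/3 - (2/3)q = 1336/11 + (2/11)q gives q* = 146 and p* = 148.
With the subsidy, sellers receive ps = pb + 63 for each unit, where pb is the price buyers pay.
On the curves, pb = 736/3 - (2/3)q and ps = 1336/11 + (2/11)q; the wedge ps − pb = 63 gives 1336/11 + (2/11)q − (736/3 - (2/3)q) = 63, so q' = 220.25.
Then pb = 736/3 − (2/3)·220.25 = 98.5 and ps = 1336/11 + (2/11)·220.25 = 161.5.

q' = 220.25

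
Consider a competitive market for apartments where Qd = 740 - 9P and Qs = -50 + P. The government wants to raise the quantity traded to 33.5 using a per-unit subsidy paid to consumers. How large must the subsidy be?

Required subsidy s = 5 per unit

At Q = 33.5, invert demand for the buyer price: Pb = (740 − 33.5)/9 = 78.5; invert supply for the seller price: Ps = (33.5 − (-50))/1 = 83.5.
The subsidy must fill the gap: s = Ps − Pb = 83.5 − 78.5 = 5.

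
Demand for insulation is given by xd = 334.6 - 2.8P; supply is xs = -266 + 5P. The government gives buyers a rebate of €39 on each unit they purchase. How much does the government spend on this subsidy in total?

Pre-subsidy: 334.6 - 2.8P = -266 + 5P gives P* = 77, x* = 119.
With the rebate, buyers effectively pay Pb = Ps − 39, where Ps is the price sellers receive.
Demand in terms of Ps becomes xd = 334.6 − 2.8(Ps − 39) = 443.8 - 2.8Ps. Setting this equal to supply: 443.8 - 2.8Ps = -266 + 5Ps, so Ps = 91.
Buyers pay Pb = 91 − 39 = 52; x' = -266 + 5·91 = 189.
Government outlay = subsidy × quantity = 39 × 189 = 7371.

Government cost = €7371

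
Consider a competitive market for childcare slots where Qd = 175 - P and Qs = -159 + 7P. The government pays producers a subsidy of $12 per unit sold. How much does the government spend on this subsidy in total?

Pre-subsidy: 175 - P = -159 + 7P gives P* = 41.75, Q* = 133.25.
With the subsidy, sellers receive Ps = Pb + 12 for each unit, where Pb is the price buyers pay.
Supply in terms of Pb becomes Qs = -159 + 7(Pb + 12) = -75 + 7Pb. Setting this equal to demand: 175 - Pb = -75 + 7Pb, so Pb = 31.25.
Sellers receive Ps = 31.25 + 12 = 43.25; Q' = 175 − 1·31.25 = 143.75.
Government outlay = subsidy × quantity = 12 × 143.75 = 1725.

Government cost = $1725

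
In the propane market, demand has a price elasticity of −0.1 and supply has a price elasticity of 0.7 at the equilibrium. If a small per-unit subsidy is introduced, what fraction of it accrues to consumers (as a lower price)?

For a small subsidy around the equilibrium, the benefit split depends on the relative slopes, which at a point are proportional to the elasticities.
Buyer share = εs/(εs + |εd|) = 0.7/(0.7 + 0.1) = 0.875; seller share = |εd|/(εs + |εd|) = 0.125.

Consumer share = 0.875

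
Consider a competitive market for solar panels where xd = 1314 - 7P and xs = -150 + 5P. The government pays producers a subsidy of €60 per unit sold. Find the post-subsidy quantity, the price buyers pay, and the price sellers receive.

Pre-subsidy: 1314 - 7P = -150 + 5P gives P* = 122, x* = 460.
With the subsidy, sellers receive Ps = Pb + 60 for each unit, where Pb is the price buyers pay.
Supply in terms of Pb becomes xs = -150 + 5(Pb + 60) = 150 + 5Pb. Setting this equal to demand: 1314 - 7Pb = 150 + 5Pb, so Pb = 97.
Sellers receive Ps = 97 + 60 = 157; x' = 1314 − 7·97 = 635.

x' = 635; buyers pay €97; sellers receive €157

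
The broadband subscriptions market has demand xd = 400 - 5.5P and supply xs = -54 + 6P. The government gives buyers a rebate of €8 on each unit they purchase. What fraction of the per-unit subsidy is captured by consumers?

Pre-subsidy: 400 - 5.5P = -54 + 6P gives P* = 908/23, x* = 4206/23.
With the rebate, buyers effectively pay Pb = Ps − 8, where Ps is the price sellers receive.
Demand in terms of Ps becomes xd = 400 − 5.5(Ps − 8) = 444 - 5.5Ps. Setting this equal to supply: 444 - 5.5Ps = -54 + 6Ps, so Ps = 996/23.
Buyers pay Pb = 996/23 − 8 = 812/23; x' = -54 + 6·(996/23) = 4734/23.
Buyers' price falls by P* − Pb = 908/23 − 812/23 = 96/23; sellers' price rises by Ps − P* = 996/23 − 908/23 = 88/23.
So consumers capture (96/23)/8 = 12/23 of each unit of subsidy.

Consumer share = 12/23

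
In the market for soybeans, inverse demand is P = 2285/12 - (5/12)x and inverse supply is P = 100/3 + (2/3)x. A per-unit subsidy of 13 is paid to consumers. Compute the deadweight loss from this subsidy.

Pre-subsidy: 2285/12 - (5/12)x = 100/3 + (2/3)x gives x* = 145 and P* = 130.
With the rebate, buyers effectively pay Pb = Ps − 13, where Ps is the price sellers receive.
On the curves, Pb = 2285/12 - (5/12)x and Ps = 100/3 + (2/3)x; the wedge Ps − Pb = 13 gives 100/3 + (2/3)x − (2285/12 - (5/12)x) = 13, so x' = 157.
Then Pb = 2285/12 − (5/12)·157 = 125 and Ps = 100/3 + (2/3)·157 = 138.
The subsidy expands output by 157 − 145 = 12 past the efficient level; on those units the gap between marginal cost and willingness to pay runs from 0 up to 13.
DWL = ½ × 13 × 12 = 78.

Deadweight loss = 78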